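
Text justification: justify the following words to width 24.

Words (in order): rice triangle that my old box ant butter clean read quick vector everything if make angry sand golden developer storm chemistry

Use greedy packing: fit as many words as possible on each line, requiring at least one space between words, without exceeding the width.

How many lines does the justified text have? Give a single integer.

Answer: 6

Derivation:
Line 1: ['rice', 'triangle', 'that', 'my'] (min_width=21, slack=3)
Line 2: ['old', 'box', 'ant', 'butter', 'clean'] (min_width=24, slack=0)
Line 3: ['read', 'quick', 'vector'] (min_width=17, slack=7)
Line 4: ['everything', 'if', 'make', 'angry'] (min_width=24, slack=0)
Line 5: ['sand', 'golden', 'developer'] (min_width=21, slack=3)
Line 6: ['storm', 'chemistry'] (min_width=15, slack=9)
Total lines: 6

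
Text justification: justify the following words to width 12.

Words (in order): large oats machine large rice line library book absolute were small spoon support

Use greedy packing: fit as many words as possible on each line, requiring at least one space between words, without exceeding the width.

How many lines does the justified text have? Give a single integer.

Line 1: ['large', 'oats'] (min_width=10, slack=2)
Line 2: ['machine'] (min_width=7, slack=5)
Line 3: ['large', 'rice'] (min_width=10, slack=2)
Line 4: ['line', 'library'] (min_width=12, slack=0)
Line 5: ['book'] (min_width=4, slack=8)
Line 6: ['absolute'] (min_width=8, slack=4)
Line 7: ['were', 'small'] (min_width=10, slack=2)
Line 8: ['spoon'] (min_width=5, slack=7)
Line 9: ['support'] (min_width=7, slack=5)
Total lines: 9

Answer: 9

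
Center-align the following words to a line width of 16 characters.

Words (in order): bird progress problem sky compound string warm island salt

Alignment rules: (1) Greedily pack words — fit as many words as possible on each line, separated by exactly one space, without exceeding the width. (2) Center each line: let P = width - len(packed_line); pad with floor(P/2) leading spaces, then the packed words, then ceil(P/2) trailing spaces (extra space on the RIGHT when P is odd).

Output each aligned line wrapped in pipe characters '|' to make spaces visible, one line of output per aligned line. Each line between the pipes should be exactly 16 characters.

Line 1: ['bird', 'progress'] (min_width=13, slack=3)
Line 2: ['problem', 'sky'] (min_width=11, slack=5)
Line 3: ['compound', 'string'] (min_width=15, slack=1)
Line 4: ['warm', 'island', 'salt'] (min_width=16, slack=0)

Answer: | bird progress  |
|  problem sky   |
|compound string |
|warm island salt|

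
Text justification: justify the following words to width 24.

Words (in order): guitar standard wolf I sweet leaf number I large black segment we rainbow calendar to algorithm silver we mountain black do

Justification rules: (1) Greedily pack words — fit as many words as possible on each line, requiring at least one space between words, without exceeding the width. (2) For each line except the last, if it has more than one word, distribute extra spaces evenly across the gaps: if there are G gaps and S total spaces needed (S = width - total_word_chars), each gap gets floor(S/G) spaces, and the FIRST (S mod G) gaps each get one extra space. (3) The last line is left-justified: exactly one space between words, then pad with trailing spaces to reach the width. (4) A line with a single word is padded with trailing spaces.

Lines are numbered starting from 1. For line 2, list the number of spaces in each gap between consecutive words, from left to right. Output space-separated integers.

Line 1: ['guitar', 'standard', 'wolf', 'I'] (min_width=22, slack=2)
Line 2: ['sweet', 'leaf', 'number', 'I'] (min_width=19, slack=5)
Line 3: ['large', 'black', 'segment', 'we'] (min_width=22, slack=2)
Line 4: ['rainbow', 'calendar', 'to'] (min_width=19, slack=5)
Line 5: ['algorithm', 'silver', 'we'] (min_width=19, slack=5)
Line 6: ['mountain', 'black', 'do'] (min_width=17, slack=7)

Answer: 3 3 2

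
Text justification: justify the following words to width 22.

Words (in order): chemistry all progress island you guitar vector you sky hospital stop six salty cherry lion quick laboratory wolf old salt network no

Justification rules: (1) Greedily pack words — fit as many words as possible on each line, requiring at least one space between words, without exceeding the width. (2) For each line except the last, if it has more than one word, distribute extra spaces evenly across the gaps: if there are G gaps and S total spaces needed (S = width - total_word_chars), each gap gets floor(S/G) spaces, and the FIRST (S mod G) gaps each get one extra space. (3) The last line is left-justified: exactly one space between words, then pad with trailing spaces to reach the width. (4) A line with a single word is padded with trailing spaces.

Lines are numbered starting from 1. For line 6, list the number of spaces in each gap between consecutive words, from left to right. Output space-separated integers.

Line 1: ['chemistry', 'all', 'progress'] (min_width=22, slack=0)
Line 2: ['island', 'you', 'guitar'] (min_width=17, slack=5)
Line 3: ['vector', 'you', 'sky'] (min_width=14, slack=8)
Line 4: ['hospital', 'stop', 'six'] (min_width=17, slack=5)
Line 5: ['salty', 'cherry', 'lion'] (min_width=17, slack=5)
Line 6: ['quick', 'laboratory', 'wolf'] (min_width=21, slack=1)
Line 7: ['old', 'salt', 'network', 'no'] (min_width=19, slack=3)

Answer: 2 1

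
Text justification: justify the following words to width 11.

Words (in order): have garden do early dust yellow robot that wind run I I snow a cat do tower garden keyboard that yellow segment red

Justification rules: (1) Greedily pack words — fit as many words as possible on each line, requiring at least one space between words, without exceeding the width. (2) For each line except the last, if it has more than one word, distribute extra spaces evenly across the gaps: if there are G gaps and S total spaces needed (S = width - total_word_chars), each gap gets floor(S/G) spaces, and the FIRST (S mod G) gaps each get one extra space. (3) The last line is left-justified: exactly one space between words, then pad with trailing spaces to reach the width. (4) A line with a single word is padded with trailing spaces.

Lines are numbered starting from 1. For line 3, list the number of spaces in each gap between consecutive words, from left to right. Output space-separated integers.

Answer: 1

Derivation:
Line 1: ['have', 'garden'] (min_width=11, slack=0)
Line 2: ['do', 'early'] (min_width=8, slack=3)
Line 3: ['dust', 'yellow'] (min_width=11, slack=0)
Line 4: ['robot', 'that'] (min_width=10, slack=1)
Line 5: ['wind', 'run', 'I'] (min_width=10, slack=1)
Line 6: ['I', 'snow', 'a'] (min_width=8, slack=3)
Line 7: ['cat', 'do'] (min_width=6, slack=5)
Line 8: ['tower'] (min_width=5, slack=6)
Line 9: ['garden'] (min_width=6, slack=5)
Line 10: ['keyboard'] (min_width=8, slack=3)
Line 11: ['that', 'yellow'] (min_width=11, slack=0)
Line 12: ['segment', 'red'] (min_width=11, slack=0)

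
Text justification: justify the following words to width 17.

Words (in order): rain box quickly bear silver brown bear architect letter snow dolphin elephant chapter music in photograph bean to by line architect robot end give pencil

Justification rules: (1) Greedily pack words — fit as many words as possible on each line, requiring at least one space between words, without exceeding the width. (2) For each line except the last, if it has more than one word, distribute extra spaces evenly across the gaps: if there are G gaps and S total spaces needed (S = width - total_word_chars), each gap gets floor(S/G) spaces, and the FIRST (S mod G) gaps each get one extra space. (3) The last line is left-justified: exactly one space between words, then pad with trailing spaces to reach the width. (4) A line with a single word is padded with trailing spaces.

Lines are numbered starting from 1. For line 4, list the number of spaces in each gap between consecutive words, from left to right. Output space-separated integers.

Answer: 7

Derivation:
Line 1: ['rain', 'box', 'quickly'] (min_width=16, slack=1)
Line 2: ['bear', 'silver', 'brown'] (min_width=17, slack=0)
Line 3: ['bear', 'architect'] (min_width=14, slack=3)
Line 4: ['letter', 'snow'] (min_width=11, slack=6)
Line 5: ['dolphin', 'elephant'] (min_width=16, slack=1)
Line 6: ['chapter', 'music', 'in'] (min_width=16, slack=1)
Line 7: ['photograph', 'bean'] (min_width=15, slack=2)
Line 8: ['to', 'by', 'line'] (min_width=10, slack=7)
Line 9: ['architect', 'robot'] (min_width=15, slack=2)
Line 10: ['end', 'give', 'pencil'] (min_width=15, slack=2)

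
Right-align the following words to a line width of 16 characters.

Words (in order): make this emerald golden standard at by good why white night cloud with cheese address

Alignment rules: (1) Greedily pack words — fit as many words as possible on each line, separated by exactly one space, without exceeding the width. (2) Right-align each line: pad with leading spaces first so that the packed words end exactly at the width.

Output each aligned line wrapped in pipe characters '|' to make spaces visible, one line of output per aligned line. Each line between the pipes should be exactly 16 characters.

Line 1: ['make', 'this'] (min_width=9, slack=7)
Line 2: ['emerald', 'golden'] (min_width=14, slack=2)
Line 3: ['standard', 'at', 'by'] (min_width=14, slack=2)
Line 4: ['good', 'why', 'white'] (min_width=14, slack=2)
Line 5: ['night', 'cloud', 'with'] (min_width=16, slack=0)
Line 6: ['cheese', 'address'] (min_width=14, slack=2)

Answer: |       make this|
|  emerald golden|
|  standard at by|
|  good why white|
|night cloud with|
|  cheese address|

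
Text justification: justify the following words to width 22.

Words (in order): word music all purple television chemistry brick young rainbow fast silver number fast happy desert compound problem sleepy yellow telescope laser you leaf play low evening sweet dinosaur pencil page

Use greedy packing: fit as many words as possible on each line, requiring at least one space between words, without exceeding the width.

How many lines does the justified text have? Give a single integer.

Line 1: ['word', 'music', 'all', 'purple'] (min_width=21, slack=1)
Line 2: ['television', 'chemistry'] (min_width=20, slack=2)
Line 3: ['brick', 'young', 'rainbow'] (min_width=19, slack=3)
Line 4: ['fast', 'silver', 'number'] (min_width=18, slack=4)
Line 5: ['fast', 'happy', 'desert'] (min_width=17, slack=5)
Line 6: ['compound', 'problem'] (min_width=16, slack=6)
Line 7: ['sleepy', 'yellow'] (min_width=13, slack=9)
Line 8: ['telescope', 'laser', 'you'] (min_width=19, slack=3)
Line 9: ['leaf', 'play', 'low', 'evening'] (min_width=21, slack=1)
Line 10: ['sweet', 'dinosaur', 'pencil'] (min_width=21, slack=1)
Line 11: ['page'] (min_width=4, slack=18)
Total lines: 11

Answer: 11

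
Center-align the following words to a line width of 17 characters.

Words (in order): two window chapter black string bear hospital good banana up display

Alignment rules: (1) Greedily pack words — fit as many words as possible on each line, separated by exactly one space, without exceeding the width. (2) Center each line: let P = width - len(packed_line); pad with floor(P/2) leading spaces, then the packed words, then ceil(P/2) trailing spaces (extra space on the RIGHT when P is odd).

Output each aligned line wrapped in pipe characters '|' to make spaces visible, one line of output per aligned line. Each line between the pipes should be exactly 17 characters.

Line 1: ['two', 'window'] (min_width=10, slack=7)
Line 2: ['chapter', 'black'] (min_width=13, slack=4)
Line 3: ['string', 'bear'] (min_width=11, slack=6)
Line 4: ['hospital', 'good'] (min_width=13, slack=4)
Line 5: ['banana', 'up', 'display'] (min_width=17, slack=0)

Answer: |   two window    |
|  chapter black  |
|   string bear   |
|  hospital good  |
|banana up display|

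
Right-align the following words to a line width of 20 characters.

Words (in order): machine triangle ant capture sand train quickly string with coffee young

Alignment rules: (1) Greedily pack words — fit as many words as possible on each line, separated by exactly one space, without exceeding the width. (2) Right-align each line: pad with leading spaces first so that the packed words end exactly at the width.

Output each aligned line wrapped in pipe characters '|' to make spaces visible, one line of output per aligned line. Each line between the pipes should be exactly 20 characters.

Line 1: ['machine', 'triangle', 'ant'] (min_width=20, slack=0)
Line 2: ['capture', 'sand', 'train'] (min_width=18, slack=2)
Line 3: ['quickly', 'string', 'with'] (min_width=19, slack=1)
Line 4: ['coffee', 'young'] (min_width=12, slack=8)

Answer: |machine triangle ant|
|  capture sand train|
| quickly string with|
|        coffee young|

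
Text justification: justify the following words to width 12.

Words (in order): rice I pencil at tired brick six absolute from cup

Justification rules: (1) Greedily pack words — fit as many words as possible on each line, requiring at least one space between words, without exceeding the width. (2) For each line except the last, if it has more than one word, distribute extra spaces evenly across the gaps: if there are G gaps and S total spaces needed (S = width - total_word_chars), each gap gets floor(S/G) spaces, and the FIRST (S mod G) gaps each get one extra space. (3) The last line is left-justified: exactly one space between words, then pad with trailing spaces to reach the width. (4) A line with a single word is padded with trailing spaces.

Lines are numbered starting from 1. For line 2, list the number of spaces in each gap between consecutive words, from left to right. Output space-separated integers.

Answer: 4

Derivation:
Line 1: ['rice', 'I'] (min_width=6, slack=6)
Line 2: ['pencil', 'at'] (min_width=9, slack=3)
Line 3: ['tired', 'brick'] (min_width=11, slack=1)
Line 4: ['six', 'absolute'] (min_width=12, slack=0)
Line 5: ['from', 'cup'] (min_width=8, slack=4)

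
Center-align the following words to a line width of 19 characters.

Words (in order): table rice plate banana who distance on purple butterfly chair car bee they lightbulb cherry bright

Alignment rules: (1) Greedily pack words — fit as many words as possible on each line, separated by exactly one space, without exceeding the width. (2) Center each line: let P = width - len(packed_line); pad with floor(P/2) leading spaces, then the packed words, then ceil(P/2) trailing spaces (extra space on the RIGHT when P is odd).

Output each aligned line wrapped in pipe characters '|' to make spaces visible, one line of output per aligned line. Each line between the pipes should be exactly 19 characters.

Line 1: ['table', 'rice', 'plate'] (min_width=16, slack=3)
Line 2: ['banana', 'who', 'distance'] (min_width=19, slack=0)
Line 3: ['on', 'purple', 'butterfly'] (min_width=19, slack=0)
Line 4: ['chair', 'car', 'bee', 'they'] (min_width=18, slack=1)
Line 5: ['lightbulb', 'cherry'] (min_width=16, slack=3)
Line 6: ['bright'] (min_width=6, slack=13)

Answer: | table rice plate  |
|banana who distance|
|on purple butterfly|
|chair car bee they |
| lightbulb cherry  |
|      bright       |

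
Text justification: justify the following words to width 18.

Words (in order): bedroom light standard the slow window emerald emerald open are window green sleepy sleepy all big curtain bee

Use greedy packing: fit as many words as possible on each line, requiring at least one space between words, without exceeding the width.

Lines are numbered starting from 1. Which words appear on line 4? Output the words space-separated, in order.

Line 1: ['bedroom', 'light'] (min_width=13, slack=5)
Line 2: ['standard', 'the', 'slow'] (min_width=17, slack=1)
Line 3: ['window', 'emerald'] (min_width=14, slack=4)
Line 4: ['emerald', 'open', 'are'] (min_width=16, slack=2)
Line 5: ['window', 'green'] (min_width=12, slack=6)
Line 6: ['sleepy', 'sleepy', 'all'] (min_width=17, slack=1)
Line 7: ['big', 'curtain', 'bee'] (min_width=15, slack=3)

Answer: emerald open are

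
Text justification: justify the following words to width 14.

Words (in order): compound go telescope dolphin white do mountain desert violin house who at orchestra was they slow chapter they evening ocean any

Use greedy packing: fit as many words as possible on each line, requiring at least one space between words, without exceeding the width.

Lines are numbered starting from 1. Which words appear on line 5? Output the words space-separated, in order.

Line 1: ['compound', 'go'] (min_width=11, slack=3)
Line 2: ['telescope'] (min_width=9, slack=5)
Line 3: ['dolphin', 'white'] (min_width=13, slack=1)
Line 4: ['do', 'mountain'] (min_width=11, slack=3)
Line 5: ['desert', 'violin'] (min_width=13, slack=1)
Line 6: ['house', 'who', 'at'] (min_width=12, slack=2)
Line 7: ['orchestra', 'was'] (min_width=13, slack=1)
Line 8: ['they', 'slow'] (min_width=9, slack=5)
Line 9: ['chapter', 'they'] (min_width=12, slack=2)
Line 10: ['evening', 'ocean'] (min_width=13, slack=1)
Line 11: ['any'] (min_width=3, slack=11)

Answer: desert violin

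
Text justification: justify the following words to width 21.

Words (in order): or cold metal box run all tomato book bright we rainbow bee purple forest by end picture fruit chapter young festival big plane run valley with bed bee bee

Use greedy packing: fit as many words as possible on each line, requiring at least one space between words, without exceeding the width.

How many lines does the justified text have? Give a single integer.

Line 1: ['or', 'cold', 'metal', 'box', 'run'] (min_width=21, slack=0)
Line 2: ['all', 'tomato', 'book'] (min_width=15, slack=6)
Line 3: ['bright', 'we', 'rainbow', 'bee'] (min_width=21, slack=0)
Line 4: ['purple', 'forest', 'by', 'end'] (min_width=20, slack=1)
Line 5: ['picture', 'fruit', 'chapter'] (min_width=21, slack=0)
Line 6: ['young', 'festival', 'big'] (min_width=18, slack=3)
Line 7: ['plane', 'run', 'valley', 'with'] (min_width=21, slack=0)
Line 8: ['bed', 'bee', 'bee'] (min_width=11, slack=10)
Total lines: 8

Answer: 8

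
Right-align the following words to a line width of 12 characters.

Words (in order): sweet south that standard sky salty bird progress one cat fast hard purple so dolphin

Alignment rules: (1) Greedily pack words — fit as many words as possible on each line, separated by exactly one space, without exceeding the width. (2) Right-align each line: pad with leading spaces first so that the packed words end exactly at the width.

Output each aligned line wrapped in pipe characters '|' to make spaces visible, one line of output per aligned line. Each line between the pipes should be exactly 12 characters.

Answer: | sweet south|
|        that|
|standard sky|
|  salty bird|
|progress one|
|    cat fast|
| hard purple|
|  so dolphin|

Derivation:
Line 1: ['sweet', 'south'] (min_width=11, slack=1)
Line 2: ['that'] (min_width=4, slack=8)
Line 3: ['standard', 'sky'] (min_width=12, slack=0)
Line 4: ['salty', 'bird'] (min_width=10, slack=2)
Line 5: ['progress', 'one'] (min_width=12, slack=0)
Line 6: ['cat', 'fast'] (min_width=8, slack=4)
Line 7: ['hard', 'purple'] (min_width=11, slack=1)
Line 8: ['so', 'dolphin'] (min_width=10, slack=2)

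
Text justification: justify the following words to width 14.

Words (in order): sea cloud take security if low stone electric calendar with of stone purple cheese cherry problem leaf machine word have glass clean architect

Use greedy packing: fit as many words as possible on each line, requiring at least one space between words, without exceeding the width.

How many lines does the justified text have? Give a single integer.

Line 1: ['sea', 'cloud', 'take'] (min_width=14, slack=0)
Line 2: ['security', 'if'] (min_width=11, slack=3)
Line 3: ['low', 'stone'] (min_width=9, slack=5)
Line 4: ['electric'] (min_width=8, slack=6)
Line 5: ['calendar', 'with'] (min_width=13, slack=1)
Line 6: ['of', 'stone'] (min_width=8, slack=6)
Line 7: ['purple', 'cheese'] (min_width=13, slack=1)
Line 8: ['cherry', 'problem'] (min_width=14, slack=0)
Line 9: ['leaf', 'machine'] (min_width=12, slack=2)
Line 10: ['word', 'have'] (min_width=9, slack=5)
Line 11: ['glass', 'clean'] (min_width=11, slack=3)
Line 12: ['architect'] (min_width=9, slack=5)
Total lines: 12

Answer: 12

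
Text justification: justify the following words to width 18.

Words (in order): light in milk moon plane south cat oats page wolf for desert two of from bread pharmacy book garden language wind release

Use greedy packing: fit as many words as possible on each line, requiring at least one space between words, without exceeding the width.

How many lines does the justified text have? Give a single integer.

Answer: 8

Derivation:
Line 1: ['light', 'in', 'milk', 'moon'] (min_width=18, slack=0)
Line 2: ['plane', 'south', 'cat'] (min_width=15, slack=3)
Line 3: ['oats', 'page', 'wolf', 'for'] (min_width=18, slack=0)
Line 4: ['desert', 'two', 'of', 'from'] (min_width=18, slack=0)
Line 5: ['bread', 'pharmacy'] (min_width=14, slack=4)
Line 6: ['book', 'garden'] (min_width=11, slack=7)
Line 7: ['language', 'wind'] (min_width=13, slack=5)
Line 8: ['release'] (min_width=7, slack=11)
Total lines: 8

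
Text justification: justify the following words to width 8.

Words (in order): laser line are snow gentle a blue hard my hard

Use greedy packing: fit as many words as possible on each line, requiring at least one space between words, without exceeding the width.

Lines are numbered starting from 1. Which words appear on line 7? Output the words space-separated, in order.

Line 1: ['laser'] (min_width=5, slack=3)
Line 2: ['line', 'are'] (min_width=8, slack=0)
Line 3: ['snow'] (min_width=4, slack=4)
Line 4: ['gentle', 'a'] (min_width=8, slack=0)
Line 5: ['blue'] (min_width=4, slack=4)
Line 6: ['hard', 'my'] (min_width=7, slack=1)
Line 7: ['hard'] (min_width=4, slack=4)

Answer: hard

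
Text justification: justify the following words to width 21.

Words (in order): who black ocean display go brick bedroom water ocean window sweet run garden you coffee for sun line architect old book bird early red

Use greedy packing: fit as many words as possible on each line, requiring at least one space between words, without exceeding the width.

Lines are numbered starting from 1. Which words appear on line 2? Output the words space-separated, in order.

Answer: display go brick

Derivation:
Line 1: ['who', 'black', 'ocean'] (min_width=15, slack=6)
Line 2: ['display', 'go', 'brick'] (min_width=16, slack=5)
Line 3: ['bedroom', 'water', 'ocean'] (min_width=19, slack=2)
Line 4: ['window', 'sweet', 'run'] (min_width=16, slack=5)
Line 5: ['garden', 'you', 'coffee', 'for'] (min_width=21, slack=0)
Line 6: ['sun', 'line', 'architect'] (min_width=18, slack=3)
Line 7: ['old', 'book', 'bird', 'early'] (min_width=19, slack=2)
Line 8: ['red'] (min_width=3, slack=18)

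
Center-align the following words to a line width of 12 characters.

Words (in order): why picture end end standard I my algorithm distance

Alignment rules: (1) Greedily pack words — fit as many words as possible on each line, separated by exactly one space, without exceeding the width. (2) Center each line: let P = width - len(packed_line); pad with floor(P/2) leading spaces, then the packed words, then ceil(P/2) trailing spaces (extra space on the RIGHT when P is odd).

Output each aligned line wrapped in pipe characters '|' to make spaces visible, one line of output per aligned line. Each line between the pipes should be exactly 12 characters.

Answer: |why picture |
|  end end   |
| standard I |
|my algorithm|
|  distance  |

Derivation:
Line 1: ['why', 'picture'] (min_width=11, slack=1)
Line 2: ['end', 'end'] (min_width=7, slack=5)
Line 3: ['standard', 'I'] (min_width=10, slack=2)
Line 4: ['my', 'algorithm'] (min_width=12, slack=0)
Line 5: ['distance'] (min_width=8, slack=4)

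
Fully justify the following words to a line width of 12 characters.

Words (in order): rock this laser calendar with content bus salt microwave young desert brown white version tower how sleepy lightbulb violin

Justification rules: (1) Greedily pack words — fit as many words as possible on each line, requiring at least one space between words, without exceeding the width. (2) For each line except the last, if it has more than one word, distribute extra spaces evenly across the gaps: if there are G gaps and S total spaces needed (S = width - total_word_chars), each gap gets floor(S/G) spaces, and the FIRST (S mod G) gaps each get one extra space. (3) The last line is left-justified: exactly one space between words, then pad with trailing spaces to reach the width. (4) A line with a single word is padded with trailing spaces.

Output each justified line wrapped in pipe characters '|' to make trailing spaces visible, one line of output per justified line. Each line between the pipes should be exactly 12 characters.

Answer: |rock    this|
|laser       |
|calendar    |
|with content|
|bus     salt|
|microwave   |
|young desert|
|brown  white|
|version     |
|tower    how|
|sleepy      |
|lightbulb   |
|violin      |

Derivation:
Line 1: ['rock', 'this'] (min_width=9, slack=3)
Line 2: ['laser'] (min_width=5, slack=7)
Line 3: ['calendar'] (min_width=8, slack=4)
Line 4: ['with', 'content'] (min_width=12, slack=0)
Line 5: ['bus', 'salt'] (min_width=8, slack=4)
Line 6: ['microwave'] (min_width=9, slack=3)
Line 7: ['young', 'desert'] (min_width=12, slack=0)
Line 8: ['brown', 'white'] (min_width=11, slack=1)
Line 9: ['version'] (min_width=7, slack=5)
Line 10: ['tower', 'how'] (min_width=9, slack=3)
Line 11: ['sleepy'] (min_width=6, slack=6)
Line 12: ['lightbulb'] (min_width=9, slack=3)
Line 13: ['violin'] (min_width=6, slack=6)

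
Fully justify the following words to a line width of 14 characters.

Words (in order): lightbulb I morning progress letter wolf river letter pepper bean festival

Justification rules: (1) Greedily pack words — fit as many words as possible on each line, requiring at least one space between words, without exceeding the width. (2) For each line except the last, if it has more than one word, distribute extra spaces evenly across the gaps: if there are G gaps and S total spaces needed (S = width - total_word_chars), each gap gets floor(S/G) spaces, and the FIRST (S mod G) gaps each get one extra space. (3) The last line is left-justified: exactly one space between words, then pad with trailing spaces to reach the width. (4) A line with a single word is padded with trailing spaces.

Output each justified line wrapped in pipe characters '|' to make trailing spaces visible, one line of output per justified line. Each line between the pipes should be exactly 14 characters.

Answer: |lightbulb    I|
|morning       |
|progress      |
|letter    wolf|
|river   letter|
|pepper    bean|
|festival      |

Derivation:
Line 1: ['lightbulb', 'I'] (min_width=11, slack=3)
Line 2: ['morning'] (min_width=7, slack=7)
Line 3: ['progress'] (min_width=8, slack=6)
Line 4: ['letter', 'wolf'] (min_width=11, slack=3)
Line 5: ['river', 'letter'] (min_width=12, slack=2)
Line 6: ['pepper', 'bean'] (min_width=11, slack=3)
Line 7: ['festival'] (min_width=8, slack=6)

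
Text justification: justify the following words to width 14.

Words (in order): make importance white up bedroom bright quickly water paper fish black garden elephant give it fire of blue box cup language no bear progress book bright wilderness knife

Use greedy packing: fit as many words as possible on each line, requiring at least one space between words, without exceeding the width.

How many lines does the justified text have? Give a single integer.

Line 1: ['make'] (min_width=4, slack=10)
Line 2: ['importance'] (min_width=10, slack=4)
Line 3: ['white', 'up'] (min_width=8, slack=6)
Line 4: ['bedroom', 'bright'] (min_width=14, slack=0)
Line 5: ['quickly', 'water'] (min_width=13, slack=1)
Line 6: ['paper', 'fish'] (min_width=10, slack=4)
Line 7: ['black', 'garden'] (min_width=12, slack=2)
Line 8: ['elephant', 'give'] (min_width=13, slack=1)
Line 9: ['it', 'fire', 'of'] (min_width=10, slack=4)
Line 10: ['blue', 'box', 'cup'] (min_width=12, slack=2)
Line 11: ['language', 'no'] (min_width=11, slack=3)
Line 12: ['bear', 'progress'] (min_width=13, slack=1)
Line 13: ['book', 'bright'] (min_width=11, slack=3)
Line 14: ['wilderness'] (min_width=10, slack=4)
Line 15: ['knife'] (min_width=5, slack=9)
Total lines: 15

Answer: 15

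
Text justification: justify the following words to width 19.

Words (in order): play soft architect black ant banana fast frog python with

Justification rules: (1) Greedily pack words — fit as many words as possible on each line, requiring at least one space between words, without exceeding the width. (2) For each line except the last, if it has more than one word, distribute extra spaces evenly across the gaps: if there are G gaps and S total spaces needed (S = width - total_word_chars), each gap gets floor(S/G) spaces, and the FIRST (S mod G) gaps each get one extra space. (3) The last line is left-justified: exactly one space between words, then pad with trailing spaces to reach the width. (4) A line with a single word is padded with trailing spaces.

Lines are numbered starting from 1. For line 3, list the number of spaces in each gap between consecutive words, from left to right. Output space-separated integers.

Answer: 3 2

Derivation:
Line 1: ['play', 'soft', 'architect'] (min_width=19, slack=0)
Line 2: ['black', 'ant', 'banana'] (min_width=16, slack=3)
Line 3: ['fast', 'frog', 'python'] (min_width=16, slack=3)
Line 4: ['with'] (min_width=4, slack=15)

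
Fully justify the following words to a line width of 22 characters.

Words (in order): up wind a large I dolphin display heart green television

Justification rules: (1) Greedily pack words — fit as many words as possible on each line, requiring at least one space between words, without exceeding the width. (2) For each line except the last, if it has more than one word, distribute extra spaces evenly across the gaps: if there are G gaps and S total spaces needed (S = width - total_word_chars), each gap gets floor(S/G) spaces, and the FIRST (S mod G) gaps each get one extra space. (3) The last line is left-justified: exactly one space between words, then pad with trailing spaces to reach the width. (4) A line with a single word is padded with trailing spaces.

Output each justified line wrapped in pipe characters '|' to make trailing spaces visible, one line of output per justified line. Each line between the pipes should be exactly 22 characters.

Answer: |up   wind  a  large  I|
|dolphin  display heart|
|green television      |

Derivation:
Line 1: ['up', 'wind', 'a', 'large', 'I'] (min_width=17, slack=5)
Line 2: ['dolphin', 'display', 'heart'] (min_width=21, slack=1)
Line 3: ['green', 'television'] (min_width=16, slack=6)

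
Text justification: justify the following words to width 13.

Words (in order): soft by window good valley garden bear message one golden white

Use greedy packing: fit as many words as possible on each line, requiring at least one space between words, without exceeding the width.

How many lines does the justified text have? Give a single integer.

Answer: 6

Derivation:
Line 1: ['soft', 'by'] (min_width=7, slack=6)
Line 2: ['window', 'good'] (min_width=11, slack=2)
Line 3: ['valley', 'garden'] (min_width=13, slack=0)
Line 4: ['bear', 'message'] (min_width=12, slack=1)
Line 5: ['one', 'golden'] (min_width=10, slack=3)
Line 6: ['white'] (min_width=5, slack=8)
Total lines: 6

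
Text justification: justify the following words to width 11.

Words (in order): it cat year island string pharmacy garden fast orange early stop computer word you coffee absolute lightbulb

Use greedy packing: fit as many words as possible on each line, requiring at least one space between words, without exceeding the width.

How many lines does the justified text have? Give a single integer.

Answer: 12

Derivation:
Line 1: ['it', 'cat', 'year'] (min_width=11, slack=0)
Line 2: ['island'] (min_width=6, slack=5)
Line 3: ['string'] (min_width=6, slack=5)
Line 4: ['pharmacy'] (min_width=8, slack=3)
Line 5: ['garden', 'fast'] (min_width=11, slack=0)
Line 6: ['orange'] (min_width=6, slack=5)
Line 7: ['early', 'stop'] (min_width=10, slack=1)
Line 8: ['computer'] (min_width=8, slack=3)
Line 9: ['word', 'you'] (min_width=8, slack=3)
Line 10: ['coffee'] (min_width=6, slack=5)
Line 11: ['absolute'] (min_width=8, slack=3)
Line 12: ['lightbulb'] (min_width=9, slack=2)
Total lines: 12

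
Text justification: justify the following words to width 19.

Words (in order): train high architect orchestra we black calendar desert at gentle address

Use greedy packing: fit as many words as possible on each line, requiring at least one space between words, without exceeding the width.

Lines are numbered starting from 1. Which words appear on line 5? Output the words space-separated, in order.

Line 1: ['train', 'high'] (min_width=10, slack=9)
Line 2: ['architect', 'orchestra'] (min_width=19, slack=0)
Line 3: ['we', 'black', 'calendar'] (min_width=17, slack=2)
Line 4: ['desert', 'at', 'gentle'] (min_width=16, slack=3)
Line 5: ['address'] (min_width=7, slack=12)

Answer: address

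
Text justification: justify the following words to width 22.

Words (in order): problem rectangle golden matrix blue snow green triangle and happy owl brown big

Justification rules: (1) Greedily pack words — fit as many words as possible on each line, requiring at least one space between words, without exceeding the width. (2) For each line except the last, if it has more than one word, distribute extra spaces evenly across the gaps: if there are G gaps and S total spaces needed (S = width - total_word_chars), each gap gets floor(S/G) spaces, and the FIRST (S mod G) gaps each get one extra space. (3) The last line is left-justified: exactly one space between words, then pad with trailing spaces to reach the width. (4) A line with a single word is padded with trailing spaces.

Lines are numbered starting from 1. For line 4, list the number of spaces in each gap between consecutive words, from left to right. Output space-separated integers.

Line 1: ['problem', 'rectangle'] (min_width=17, slack=5)
Line 2: ['golden', 'matrix', 'blue'] (min_width=18, slack=4)
Line 3: ['snow', 'green', 'triangle'] (min_width=19, slack=3)
Line 4: ['and', 'happy', 'owl', 'brown'] (min_width=19, slack=3)
Line 5: ['big'] (min_width=3, slack=19)

Answer: 2 2 2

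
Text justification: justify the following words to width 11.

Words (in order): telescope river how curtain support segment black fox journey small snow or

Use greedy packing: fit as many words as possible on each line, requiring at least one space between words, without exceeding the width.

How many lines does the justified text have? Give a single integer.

Answer: 9

Derivation:
Line 1: ['telescope'] (min_width=9, slack=2)
Line 2: ['river', 'how'] (min_width=9, slack=2)
Line 3: ['curtain'] (min_width=7, slack=4)
Line 4: ['support'] (min_width=7, slack=4)
Line 5: ['segment'] (min_width=7, slack=4)
Line 6: ['black', 'fox'] (min_width=9, slack=2)
Line 7: ['journey'] (min_width=7, slack=4)
Line 8: ['small', 'snow'] (min_width=10, slack=1)
Line 9: ['or'] (min_width=2, slack=9)
Total lines: 9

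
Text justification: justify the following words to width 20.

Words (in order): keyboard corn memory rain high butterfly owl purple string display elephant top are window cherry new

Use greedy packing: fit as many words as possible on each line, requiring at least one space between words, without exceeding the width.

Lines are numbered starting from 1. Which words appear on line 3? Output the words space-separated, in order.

Answer: owl purple string

Derivation:
Line 1: ['keyboard', 'corn', 'memory'] (min_width=20, slack=0)
Line 2: ['rain', 'high', 'butterfly'] (min_width=19, slack=1)
Line 3: ['owl', 'purple', 'string'] (min_width=17, slack=3)
Line 4: ['display', 'elephant', 'top'] (min_width=20, slack=0)
Line 5: ['are', 'window', 'cherry'] (min_width=17, slack=3)
Line 6: ['new'] (min_width=3, slack=17)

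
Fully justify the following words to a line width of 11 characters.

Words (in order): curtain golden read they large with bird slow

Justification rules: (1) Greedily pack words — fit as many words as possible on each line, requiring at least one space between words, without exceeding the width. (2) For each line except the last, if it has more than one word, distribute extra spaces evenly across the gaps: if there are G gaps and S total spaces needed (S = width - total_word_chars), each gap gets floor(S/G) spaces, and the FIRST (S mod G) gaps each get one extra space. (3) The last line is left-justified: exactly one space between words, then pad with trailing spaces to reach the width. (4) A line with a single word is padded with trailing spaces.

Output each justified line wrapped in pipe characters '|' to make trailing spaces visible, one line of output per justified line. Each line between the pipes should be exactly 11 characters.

Answer: |curtain    |
|golden read|
|they  large|
|with   bird|
|slow       |

Derivation:
Line 1: ['curtain'] (min_width=7, slack=4)
Line 2: ['golden', 'read'] (min_width=11, slack=0)
Line 3: ['they', 'large'] (min_width=10, slack=1)
Line 4: ['with', 'bird'] (min_width=9, slack=2)
Line 5: ['slow'] (min_width=4, slack=7)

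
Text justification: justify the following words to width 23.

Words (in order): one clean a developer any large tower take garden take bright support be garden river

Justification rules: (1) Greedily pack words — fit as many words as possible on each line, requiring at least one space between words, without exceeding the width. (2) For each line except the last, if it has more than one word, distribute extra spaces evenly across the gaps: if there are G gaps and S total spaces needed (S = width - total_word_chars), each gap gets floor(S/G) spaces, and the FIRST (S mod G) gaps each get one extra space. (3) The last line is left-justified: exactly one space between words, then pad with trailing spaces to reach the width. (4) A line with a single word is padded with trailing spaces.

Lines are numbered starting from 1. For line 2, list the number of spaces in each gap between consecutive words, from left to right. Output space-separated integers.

Line 1: ['one', 'clean', 'a', 'developer'] (min_width=21, slack=2)
Line 2: ['any', 'large', 'tower', 'take'] (min_width=20, slack=3)
Line 3: ['garden', 'take', 'bright'] (min_width=18, slack=5)
Line 4: ['support', 'be', 'garden', 'river'] (min_width=23, slack=0)

Answer: 2 2 2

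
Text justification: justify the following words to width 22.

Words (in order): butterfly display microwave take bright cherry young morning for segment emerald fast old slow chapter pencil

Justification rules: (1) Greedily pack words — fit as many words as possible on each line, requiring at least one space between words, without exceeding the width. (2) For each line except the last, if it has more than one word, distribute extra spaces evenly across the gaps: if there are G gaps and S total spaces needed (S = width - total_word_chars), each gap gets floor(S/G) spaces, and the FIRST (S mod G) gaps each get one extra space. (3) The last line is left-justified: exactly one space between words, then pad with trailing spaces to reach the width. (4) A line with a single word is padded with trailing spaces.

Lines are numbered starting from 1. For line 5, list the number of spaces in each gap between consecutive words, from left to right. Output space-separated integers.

Line 1: ['butterfly', 'display'] (min_width=17, slack=5)
Line 2: ['microwave', 'take', 'bright'] (min_width=21, slack=1)
Line 3: ['cherry', 'young', 'morning'] (min_width=20, slack=2)
Line 4: ['for', 'segment', 'emerald'] (min_width=19, slack=3)
Line 5: ['fast', 'old', 'slow', 'chapter'] (min_width=21, slack=1)
Line 6: ['pencil'] (min_width=6, slack=16)

Answer: 2 1 1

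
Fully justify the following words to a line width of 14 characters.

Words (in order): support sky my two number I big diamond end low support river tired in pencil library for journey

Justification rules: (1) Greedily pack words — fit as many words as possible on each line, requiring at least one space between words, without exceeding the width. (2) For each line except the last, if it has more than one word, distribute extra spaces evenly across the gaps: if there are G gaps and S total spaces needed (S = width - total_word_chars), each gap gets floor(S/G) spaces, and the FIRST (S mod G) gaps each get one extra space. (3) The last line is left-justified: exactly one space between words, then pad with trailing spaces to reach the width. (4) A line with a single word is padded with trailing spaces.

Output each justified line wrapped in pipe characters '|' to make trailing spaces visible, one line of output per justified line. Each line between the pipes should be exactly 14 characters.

Answer: |support sky my|
|two  number  I|
|big    diamond|
|end        low|
|support  river|
|tired       in|
|pencil library|
|for journey   |

Derivation:
Line 1: ['support', 'sky', 'my'] (min_width=14, slack=0)
Line 2: ['two', 'number', 'I'] (min_width=12, slack=2)
Line 3: ['big', 'diamond'] (min_width=11, slack=3)
Line 4: ['end', 'low'] (min_width=7, slack=7)
Line 5: ['support', 'river'] (min_width=13, slack=1)
Line 6: ['tired', 'in'] (min_width=8, slack=6)
Line 7: ['pencil', 'library'] (min_width=14, slack=0)
Line 8: ['for', 'journey'] (min_width=11, slack=3)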